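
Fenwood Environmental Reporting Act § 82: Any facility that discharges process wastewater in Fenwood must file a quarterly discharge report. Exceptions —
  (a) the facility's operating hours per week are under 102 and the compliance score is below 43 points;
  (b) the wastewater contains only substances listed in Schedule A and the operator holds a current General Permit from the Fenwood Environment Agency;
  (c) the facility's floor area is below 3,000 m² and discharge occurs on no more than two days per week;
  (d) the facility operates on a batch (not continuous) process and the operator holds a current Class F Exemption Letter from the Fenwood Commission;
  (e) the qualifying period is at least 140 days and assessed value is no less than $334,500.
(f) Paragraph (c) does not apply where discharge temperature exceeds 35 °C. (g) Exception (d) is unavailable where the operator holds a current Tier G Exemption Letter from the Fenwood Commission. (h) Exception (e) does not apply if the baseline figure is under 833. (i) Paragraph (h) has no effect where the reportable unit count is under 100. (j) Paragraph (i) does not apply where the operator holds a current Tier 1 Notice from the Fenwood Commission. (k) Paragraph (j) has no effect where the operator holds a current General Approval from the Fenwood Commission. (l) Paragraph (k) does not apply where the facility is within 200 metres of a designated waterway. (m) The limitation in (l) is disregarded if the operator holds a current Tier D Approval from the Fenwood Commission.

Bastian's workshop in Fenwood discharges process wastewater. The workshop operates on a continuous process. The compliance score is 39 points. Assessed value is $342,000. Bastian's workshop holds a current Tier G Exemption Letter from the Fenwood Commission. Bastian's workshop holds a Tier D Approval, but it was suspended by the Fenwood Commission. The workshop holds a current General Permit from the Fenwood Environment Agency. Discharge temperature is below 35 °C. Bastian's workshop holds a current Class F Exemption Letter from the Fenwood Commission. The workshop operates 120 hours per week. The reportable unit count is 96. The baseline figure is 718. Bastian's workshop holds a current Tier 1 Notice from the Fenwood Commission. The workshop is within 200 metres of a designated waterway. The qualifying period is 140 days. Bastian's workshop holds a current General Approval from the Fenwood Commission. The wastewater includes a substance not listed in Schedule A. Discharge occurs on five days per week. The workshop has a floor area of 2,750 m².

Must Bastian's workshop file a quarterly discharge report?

Exception (a) fails — the facility's operating hours per week are 120, not under 102.
Exception (b) does not apply: the wastewater includes a non-Schedule-A substance.
Exception (c) requires that discharge occurs on no more than two days per week; but discharge occurs on five days per week, so (c) is unavailable.
Exception (d) requires that the facility operates on a batch (not continuous) process; but the facility operates on a continuous process, so (d) is unavailable.
Exception (e) is satisfied on its face — the qualifying period is 140 days, meeting the 140 days threshold; assessed value is $342,000, meeting the $334,500 threshold. But applying paragraphs (h)–(m): (h) operates against (e): the baseline figure is 718, under the 833 limit. (i) would limit (h) — the reportable unit count is 96, under the 100 limit — but (j) sets (i) aside: (j) operates against (i): a current Tier 1 Notice is held. (k) operates (a current General Approval is held), but is itself disapplied by (l): (l) operates against (k): the workshop is within 200 m of a designated waterway. (m) does not operate here (the Tier D Approval is not current), so (l) stands. (e) is therefore removed.
Every exception is unavailable, so the rule governs.

Yes — Bastian's workshop must file a quarterly discharge report.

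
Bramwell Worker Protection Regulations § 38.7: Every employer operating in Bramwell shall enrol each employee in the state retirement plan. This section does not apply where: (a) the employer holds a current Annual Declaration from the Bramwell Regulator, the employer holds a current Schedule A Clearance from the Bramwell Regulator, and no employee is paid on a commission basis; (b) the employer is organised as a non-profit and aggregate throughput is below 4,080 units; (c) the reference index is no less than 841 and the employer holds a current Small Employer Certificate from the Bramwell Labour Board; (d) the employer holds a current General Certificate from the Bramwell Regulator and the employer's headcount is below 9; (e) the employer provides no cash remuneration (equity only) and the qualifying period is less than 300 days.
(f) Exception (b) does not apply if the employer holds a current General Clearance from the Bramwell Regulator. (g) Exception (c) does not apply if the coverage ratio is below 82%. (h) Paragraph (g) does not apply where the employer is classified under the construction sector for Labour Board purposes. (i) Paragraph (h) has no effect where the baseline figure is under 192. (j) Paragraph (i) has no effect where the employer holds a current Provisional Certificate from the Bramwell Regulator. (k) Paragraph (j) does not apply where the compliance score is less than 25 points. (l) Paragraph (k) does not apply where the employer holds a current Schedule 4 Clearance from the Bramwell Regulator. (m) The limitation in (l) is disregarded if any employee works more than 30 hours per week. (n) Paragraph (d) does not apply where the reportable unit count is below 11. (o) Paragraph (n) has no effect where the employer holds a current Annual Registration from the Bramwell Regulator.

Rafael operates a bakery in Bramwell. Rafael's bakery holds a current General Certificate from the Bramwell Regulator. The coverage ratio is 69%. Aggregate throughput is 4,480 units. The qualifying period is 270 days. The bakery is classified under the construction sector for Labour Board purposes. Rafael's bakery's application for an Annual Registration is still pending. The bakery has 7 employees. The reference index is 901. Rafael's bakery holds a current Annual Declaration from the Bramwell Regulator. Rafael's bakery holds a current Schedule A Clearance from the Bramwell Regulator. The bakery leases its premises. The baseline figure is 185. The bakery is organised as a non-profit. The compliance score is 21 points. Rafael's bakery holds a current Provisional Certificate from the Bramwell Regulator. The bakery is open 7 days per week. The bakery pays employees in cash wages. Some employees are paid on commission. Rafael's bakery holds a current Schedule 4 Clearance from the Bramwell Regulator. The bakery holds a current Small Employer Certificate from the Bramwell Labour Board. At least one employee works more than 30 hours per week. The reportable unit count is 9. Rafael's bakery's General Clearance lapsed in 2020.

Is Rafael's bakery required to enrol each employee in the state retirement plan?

Exception (a) fails — some employees are paid on commission.
Exception (b) requires that aggregate throughput is below 4,080 units; but aggregate throughput is 4,480 units, not below 4,080 units, so (b) is unavailable.
Exception (c): the reference index is 901, meeting the 841 threshold; a current Small Employer Certificate is held — every condition holds. But applying paragraphs (g)–(m): (g) operates against (c): the coverage ratio is 69%, below the 82% limit. (h) operates (the bakery is classified under the construction sector), but is itself disapplied by (i): (i) applies — the baseline figure is 185, under the 192 limit. (j) would limit (i) — a current Provisional Certificate is held — but (k) sets (j) aside: (k) is engaged — the compliance score is 21 points, less than the 25 points limit. (l) would limit (k) — a current Schedule 4 Clearance is held — but (m) sets (l) aside: (m) is engaged — at least one employee exceeds 30 hours/week. (c) is therefore removed.
Exception (d): a current General Certificate is held; the employer's headcount is 7, below the 9 limit — every condition holds. But: (n) operates against (d): the reportable unit count is 9, below the 11 limit. (o) is inapplicable (the Annual Registration is not current), so (n) stands. So (d) is unavailable.
Exception (e) requires that the employer provides no cash remuneration (equity only); but employees are paid cash wages, so (e) is unavailable.
No exception displaces § 38.7.

Yes — Rafael's bakery must enrol each employee in the state retirement plan.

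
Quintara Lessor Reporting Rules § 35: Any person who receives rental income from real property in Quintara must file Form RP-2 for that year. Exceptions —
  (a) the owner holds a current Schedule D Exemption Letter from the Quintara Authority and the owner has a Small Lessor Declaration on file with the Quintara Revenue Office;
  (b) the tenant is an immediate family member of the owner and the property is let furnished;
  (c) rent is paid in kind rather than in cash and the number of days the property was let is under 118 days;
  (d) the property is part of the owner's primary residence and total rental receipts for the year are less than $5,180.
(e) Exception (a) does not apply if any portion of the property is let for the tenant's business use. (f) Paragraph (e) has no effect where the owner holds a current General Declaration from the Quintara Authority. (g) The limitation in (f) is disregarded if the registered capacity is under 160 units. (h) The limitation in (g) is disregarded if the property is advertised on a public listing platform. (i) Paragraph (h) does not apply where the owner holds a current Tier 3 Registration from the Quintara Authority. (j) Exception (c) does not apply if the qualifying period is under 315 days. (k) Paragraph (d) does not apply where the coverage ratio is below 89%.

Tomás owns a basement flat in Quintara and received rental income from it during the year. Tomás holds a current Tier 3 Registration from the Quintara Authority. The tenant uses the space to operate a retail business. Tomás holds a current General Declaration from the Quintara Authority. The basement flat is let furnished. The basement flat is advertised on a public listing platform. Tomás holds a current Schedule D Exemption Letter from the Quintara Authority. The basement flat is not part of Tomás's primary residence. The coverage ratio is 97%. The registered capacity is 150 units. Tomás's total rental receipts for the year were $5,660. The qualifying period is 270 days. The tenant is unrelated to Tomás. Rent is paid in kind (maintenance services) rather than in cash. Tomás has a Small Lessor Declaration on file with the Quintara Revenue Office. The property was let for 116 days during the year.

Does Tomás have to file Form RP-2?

All of (a)'s requirements are met (a current Schedule D Exemption Letter is held; a Small Lessor Declaration is on file). But applying paragraphs (e)–(i): (e) operates against (a): the space is let for business use. (f) applies (a current General Declaration is held), but yields to (g): (g) operates against (f): the registered capacity is 150 units, under the 160 units limit. (h) would limit (g) — the property is publicly advertised — but (i) sets (h) aside: (i) operates against (h): a current Tier 3 Registration is held. So (a) is unavailable.
Exception (b) does not apply: the tenant is unrelated to the owner.
Exception (c) is satisfied on its face — rent is paid in kind; the number of days the property was let is 116 days, under the 118 days limit. Turning to paragraph (j): (j) operates against (c): the qualifying period is 270 days, under the 315 days limit. Exception (c) does not apply.
Exception (d) requires that the property is part of the owner's primary residence; but the basement flat is not part of the primary residence, so (d) is unavailable.
Every exception is unavailable, so the rule governs.

Yes — Tomás must file Form RP-2.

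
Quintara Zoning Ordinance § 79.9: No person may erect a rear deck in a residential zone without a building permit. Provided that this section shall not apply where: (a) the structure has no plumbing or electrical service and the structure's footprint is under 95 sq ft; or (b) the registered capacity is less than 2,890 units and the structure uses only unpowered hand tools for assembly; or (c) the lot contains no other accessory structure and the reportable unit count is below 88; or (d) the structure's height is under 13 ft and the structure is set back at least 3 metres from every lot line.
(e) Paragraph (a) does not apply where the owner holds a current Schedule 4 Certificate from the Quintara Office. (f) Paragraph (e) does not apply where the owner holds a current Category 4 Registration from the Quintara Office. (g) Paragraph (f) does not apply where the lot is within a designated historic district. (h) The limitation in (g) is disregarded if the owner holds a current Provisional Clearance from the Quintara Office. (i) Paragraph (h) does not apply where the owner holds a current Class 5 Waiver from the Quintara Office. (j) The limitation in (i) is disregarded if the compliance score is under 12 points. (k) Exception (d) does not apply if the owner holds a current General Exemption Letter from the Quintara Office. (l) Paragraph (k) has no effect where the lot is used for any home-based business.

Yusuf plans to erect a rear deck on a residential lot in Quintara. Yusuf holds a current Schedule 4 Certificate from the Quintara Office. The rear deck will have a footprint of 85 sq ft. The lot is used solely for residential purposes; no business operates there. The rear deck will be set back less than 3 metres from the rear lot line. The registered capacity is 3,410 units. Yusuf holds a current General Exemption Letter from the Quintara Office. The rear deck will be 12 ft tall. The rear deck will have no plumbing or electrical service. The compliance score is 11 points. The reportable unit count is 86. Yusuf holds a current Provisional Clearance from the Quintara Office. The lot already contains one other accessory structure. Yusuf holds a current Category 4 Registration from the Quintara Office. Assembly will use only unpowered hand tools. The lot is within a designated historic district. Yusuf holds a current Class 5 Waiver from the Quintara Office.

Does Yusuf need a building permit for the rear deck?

No — exception (a) applies; Yusuf does not need a building permit.

Exception (a): there is no plumbing or electrical service; the structure's footprint is 85 sq ft, under the 95 sq ft limit — every condition holds. Applying paragraphs (e)–(j): (e) is triggered (a current Schedule 4 Certificate is held), but is displaced by (f): (f) operates against (e): a current Category 4 Registration is held. (g) is engaged (the lot is in a historic district), but is set aside by (h): (h) operates against (g): a current Provisional Clearance is held. (i) would limit (h) — a current Class 5 Waiver is held — but (j) sets (i) aside: (j) operates against (i): the compliance score is 11 points, under the 12 points limit. So (a) applies.
Exception (b) fails — the registered capacity is 3,410 units, not less than 2,890 units.
Exception (c) requires that the lot contains no other accessory structure; but the lot already has another accessory structure, so (c) is unavailable.
Exception (d) does not apply: the rear setback is under 3 m.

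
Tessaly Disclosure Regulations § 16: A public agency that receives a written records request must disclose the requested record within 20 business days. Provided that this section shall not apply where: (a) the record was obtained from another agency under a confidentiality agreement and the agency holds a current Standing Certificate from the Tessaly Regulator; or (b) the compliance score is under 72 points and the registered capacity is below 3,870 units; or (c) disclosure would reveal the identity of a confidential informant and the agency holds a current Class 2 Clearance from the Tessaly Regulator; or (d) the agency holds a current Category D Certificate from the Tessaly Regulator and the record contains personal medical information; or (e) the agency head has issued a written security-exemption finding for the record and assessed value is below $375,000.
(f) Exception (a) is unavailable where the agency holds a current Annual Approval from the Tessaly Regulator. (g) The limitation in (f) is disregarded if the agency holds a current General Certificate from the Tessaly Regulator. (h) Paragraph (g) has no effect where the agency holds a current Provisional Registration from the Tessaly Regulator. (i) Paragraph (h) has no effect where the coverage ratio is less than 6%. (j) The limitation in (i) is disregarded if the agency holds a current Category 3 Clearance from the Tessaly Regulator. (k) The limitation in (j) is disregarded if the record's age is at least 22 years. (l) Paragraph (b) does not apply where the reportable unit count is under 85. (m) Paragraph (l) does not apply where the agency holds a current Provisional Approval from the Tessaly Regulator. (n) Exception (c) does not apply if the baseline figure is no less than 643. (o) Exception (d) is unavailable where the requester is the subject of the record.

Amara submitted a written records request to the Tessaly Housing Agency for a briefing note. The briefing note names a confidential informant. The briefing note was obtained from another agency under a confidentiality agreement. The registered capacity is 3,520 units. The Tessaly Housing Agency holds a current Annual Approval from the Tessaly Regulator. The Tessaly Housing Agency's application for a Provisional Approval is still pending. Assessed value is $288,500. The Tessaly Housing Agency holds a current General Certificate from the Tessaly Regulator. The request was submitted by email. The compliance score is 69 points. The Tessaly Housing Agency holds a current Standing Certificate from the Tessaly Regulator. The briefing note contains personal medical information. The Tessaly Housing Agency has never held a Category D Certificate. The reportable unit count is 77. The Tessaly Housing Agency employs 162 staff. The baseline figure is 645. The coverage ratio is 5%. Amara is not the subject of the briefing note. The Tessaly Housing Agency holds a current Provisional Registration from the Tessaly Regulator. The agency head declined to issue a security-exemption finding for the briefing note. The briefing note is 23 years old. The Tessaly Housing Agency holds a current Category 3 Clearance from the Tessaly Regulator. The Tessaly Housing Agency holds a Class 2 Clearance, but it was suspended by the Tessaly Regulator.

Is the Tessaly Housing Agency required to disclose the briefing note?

No — exception (a) applies; the Tessaly Housing Agency is not required to disclose the briefing note.

Exception (a): the briefing note was obtained under a confidentiality agreement; a current Standing Certificate is held — every condition holds. Applying paragraphs (f)–(k): (f) operates (a current Annual Approval is held), but is itself disapplied by (g): (g) is engaged — a current General Certificate is held. (h) would limit (g) — a current Provisional Registration is held — but (i) sets (h) aside: (i) is engaged — the coverage ratio is 5%, less than the 6% limit. (j) would limit (i) — a current Category 3 Clearance is held — but (k) sets (j) aside: (k) applies — the record's age is 23 years, meeting the 22 years threshold. Exception (a) stands.
Exception (b)'s conditions are all satisfied: the compliance score is 69 points, under the 72 points limit; the registered capacity is 3,520 units, below the 3,870 units limit. But applying paragraphs (l)–(m): (l) operates against (b): the reportable unit count is 77, under the 85 limit. (m), which would lift (l), does not operate here — no current Provisional Approval is held. So (b) is unavailable.
Exception (c) does not apply: no current Class 2 Clearance is held.
Exception (d) fails — no current Category D Certificate is held.
Exception (e) fails — the agency head declined to issue a security-exemption finding.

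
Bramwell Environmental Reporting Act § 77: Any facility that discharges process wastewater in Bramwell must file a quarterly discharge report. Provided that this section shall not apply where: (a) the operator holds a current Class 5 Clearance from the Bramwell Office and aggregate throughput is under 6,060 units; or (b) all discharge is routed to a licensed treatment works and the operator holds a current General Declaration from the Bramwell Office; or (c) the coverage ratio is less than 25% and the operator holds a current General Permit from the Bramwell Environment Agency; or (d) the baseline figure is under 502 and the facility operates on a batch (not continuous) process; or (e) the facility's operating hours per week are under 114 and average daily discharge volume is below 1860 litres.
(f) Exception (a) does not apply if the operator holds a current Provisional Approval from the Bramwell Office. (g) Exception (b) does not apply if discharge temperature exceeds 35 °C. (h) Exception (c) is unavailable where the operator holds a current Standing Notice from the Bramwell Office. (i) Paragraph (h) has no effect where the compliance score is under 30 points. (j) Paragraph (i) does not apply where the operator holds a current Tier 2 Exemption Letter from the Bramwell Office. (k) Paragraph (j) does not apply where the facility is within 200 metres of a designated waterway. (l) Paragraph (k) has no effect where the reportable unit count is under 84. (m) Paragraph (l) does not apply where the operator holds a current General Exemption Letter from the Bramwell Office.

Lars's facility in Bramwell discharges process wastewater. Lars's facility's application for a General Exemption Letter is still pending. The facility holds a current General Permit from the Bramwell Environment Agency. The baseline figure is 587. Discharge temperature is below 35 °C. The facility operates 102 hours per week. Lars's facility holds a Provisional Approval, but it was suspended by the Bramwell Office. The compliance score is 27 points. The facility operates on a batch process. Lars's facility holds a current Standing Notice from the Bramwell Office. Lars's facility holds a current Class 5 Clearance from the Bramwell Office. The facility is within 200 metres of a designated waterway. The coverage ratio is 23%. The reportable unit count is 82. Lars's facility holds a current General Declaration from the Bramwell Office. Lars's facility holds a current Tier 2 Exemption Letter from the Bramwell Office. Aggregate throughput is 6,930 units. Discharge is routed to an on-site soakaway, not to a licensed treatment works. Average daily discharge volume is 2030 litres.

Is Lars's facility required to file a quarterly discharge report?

Yes — Lars's facility must file a quarterly discharge report.

Exception (a) does not apply: aggregate throughput is 6,930 units, not under 6,060 units.
Exception (b) requires that all discharge is routed to a licensed treatment works; but discharge is not routed to a licensed treatment works, so (b) is unavailable.
Exception (c) is satisfied on its face — the coverage ratio is 23%, less than the 25% limit; a current General Permit is held. But: (h) operates — a current Standing Notice is held. (i) is engaged (the compliance score is 27 points, under the 30 points limit), but is displaced by (j): (j) operates against (i): a current Tier 2 Exemption Letter is held. (k) operates (the facility is within 200 m of a designated waterway), but is displaced by (l): (l) is triggered — the reportable unit count is 82, under the 84 limit. (m) is not triggered (no current General Exemption Letter is held), so (l) stands. Exception (c) does not apply.
Exception (d) requires that the baseline figure is under 502; but the baseline figure is 587, not under 502, so (d) is unavailable.
Exception (e) requires that average daily discharge volume is below 1860 litres; but average daily discharge volume is 2030 litres, not below 1860 litres, so (e) is unavailable.
No exception is made out. Lars's facility falls within the general rule.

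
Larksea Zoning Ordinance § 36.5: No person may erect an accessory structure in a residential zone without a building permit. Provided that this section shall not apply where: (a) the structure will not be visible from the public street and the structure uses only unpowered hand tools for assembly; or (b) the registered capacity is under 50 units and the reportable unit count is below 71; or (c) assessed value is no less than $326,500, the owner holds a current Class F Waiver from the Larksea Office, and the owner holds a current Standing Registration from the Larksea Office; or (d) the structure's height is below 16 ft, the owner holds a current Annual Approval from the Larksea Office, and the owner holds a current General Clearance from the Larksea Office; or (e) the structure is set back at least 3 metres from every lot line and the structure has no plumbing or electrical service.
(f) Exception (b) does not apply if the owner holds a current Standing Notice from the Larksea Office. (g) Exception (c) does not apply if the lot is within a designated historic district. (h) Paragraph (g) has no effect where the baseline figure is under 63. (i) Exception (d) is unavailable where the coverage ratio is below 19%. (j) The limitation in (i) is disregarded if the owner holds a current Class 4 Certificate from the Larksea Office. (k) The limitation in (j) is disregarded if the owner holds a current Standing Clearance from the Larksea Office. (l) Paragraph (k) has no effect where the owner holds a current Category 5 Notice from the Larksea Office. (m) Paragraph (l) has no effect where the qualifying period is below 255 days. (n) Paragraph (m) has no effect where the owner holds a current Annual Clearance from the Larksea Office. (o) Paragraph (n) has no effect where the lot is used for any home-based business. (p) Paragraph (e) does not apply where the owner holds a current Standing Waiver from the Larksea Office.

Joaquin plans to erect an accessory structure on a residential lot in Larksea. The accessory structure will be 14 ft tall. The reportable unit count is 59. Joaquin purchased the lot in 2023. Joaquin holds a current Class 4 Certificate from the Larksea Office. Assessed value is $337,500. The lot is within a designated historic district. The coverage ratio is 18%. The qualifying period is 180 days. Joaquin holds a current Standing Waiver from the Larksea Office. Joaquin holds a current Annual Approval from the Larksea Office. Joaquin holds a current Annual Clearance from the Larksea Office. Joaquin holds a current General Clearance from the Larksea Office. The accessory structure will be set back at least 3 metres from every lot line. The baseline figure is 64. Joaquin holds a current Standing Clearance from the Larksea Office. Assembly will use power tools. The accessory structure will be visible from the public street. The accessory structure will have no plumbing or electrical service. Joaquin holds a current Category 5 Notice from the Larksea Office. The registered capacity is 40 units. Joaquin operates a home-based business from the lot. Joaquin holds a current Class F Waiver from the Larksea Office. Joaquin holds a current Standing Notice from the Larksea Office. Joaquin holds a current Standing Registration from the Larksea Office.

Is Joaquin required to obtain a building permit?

Exception (a) requires that the structure will not be visible from the public street; but the structure will be visible from the street, so (a) is unavailable.
Exception (b): the registered capacity is 40 units, under the 50 units limit; the reportable unit count is 59, below the 71 limit — every condition holds. But: (f) applies — a current Standing Notice is held. So (b) is unavailable.
Exception (c)'s conditions are all satisfied: assessed value is $337,500, meeting the $326,500 threshold; a current Class F Waiver is held; a current Standing Registration is held. But applying paragraphs (g)–(h): (g) operates against (c): the lot is in a historic district. (h) is not triggered (the baseline figure is 64, not under 63), so (g) stands. Exception (c) does not apply.
Exception (d) is satisfied on its face — the structure's height is 14 ft, below the 16 ft limit; a current Annual Approval is held; a current General Clearance is held. However, paragraphs (i)–(o) must be considered: (i) operates — the coverage ratio is 18%, below the 19% limit. (j) operates (a current Class 4 Certificate is held), but is overridden by (k): (k) applies — a current Standing Clearance is held. (l) is engaged (a current Category 5 Notice is held), but yields to (m): (m) is engaged — the qualifying period is 180 days, below the 255 days limit. (n) would limit (m) — a current Annual Clearance is held — but (o) sets (n) aside: (o) operates against (n): a home-based business operates on the lot. (d) is therefore removed.
All of (e)'s requirements are met (the setback is at least 3 m on every side; there is no plumbing or electrical service). However, paragraph (p) must be considered: (p) is engaged — a current Standing Waiver is held. (e) is therefore removed.
None of the exceptions is available; § 36.5 applies in full.

Yes — Joaquin must obtain a building permit.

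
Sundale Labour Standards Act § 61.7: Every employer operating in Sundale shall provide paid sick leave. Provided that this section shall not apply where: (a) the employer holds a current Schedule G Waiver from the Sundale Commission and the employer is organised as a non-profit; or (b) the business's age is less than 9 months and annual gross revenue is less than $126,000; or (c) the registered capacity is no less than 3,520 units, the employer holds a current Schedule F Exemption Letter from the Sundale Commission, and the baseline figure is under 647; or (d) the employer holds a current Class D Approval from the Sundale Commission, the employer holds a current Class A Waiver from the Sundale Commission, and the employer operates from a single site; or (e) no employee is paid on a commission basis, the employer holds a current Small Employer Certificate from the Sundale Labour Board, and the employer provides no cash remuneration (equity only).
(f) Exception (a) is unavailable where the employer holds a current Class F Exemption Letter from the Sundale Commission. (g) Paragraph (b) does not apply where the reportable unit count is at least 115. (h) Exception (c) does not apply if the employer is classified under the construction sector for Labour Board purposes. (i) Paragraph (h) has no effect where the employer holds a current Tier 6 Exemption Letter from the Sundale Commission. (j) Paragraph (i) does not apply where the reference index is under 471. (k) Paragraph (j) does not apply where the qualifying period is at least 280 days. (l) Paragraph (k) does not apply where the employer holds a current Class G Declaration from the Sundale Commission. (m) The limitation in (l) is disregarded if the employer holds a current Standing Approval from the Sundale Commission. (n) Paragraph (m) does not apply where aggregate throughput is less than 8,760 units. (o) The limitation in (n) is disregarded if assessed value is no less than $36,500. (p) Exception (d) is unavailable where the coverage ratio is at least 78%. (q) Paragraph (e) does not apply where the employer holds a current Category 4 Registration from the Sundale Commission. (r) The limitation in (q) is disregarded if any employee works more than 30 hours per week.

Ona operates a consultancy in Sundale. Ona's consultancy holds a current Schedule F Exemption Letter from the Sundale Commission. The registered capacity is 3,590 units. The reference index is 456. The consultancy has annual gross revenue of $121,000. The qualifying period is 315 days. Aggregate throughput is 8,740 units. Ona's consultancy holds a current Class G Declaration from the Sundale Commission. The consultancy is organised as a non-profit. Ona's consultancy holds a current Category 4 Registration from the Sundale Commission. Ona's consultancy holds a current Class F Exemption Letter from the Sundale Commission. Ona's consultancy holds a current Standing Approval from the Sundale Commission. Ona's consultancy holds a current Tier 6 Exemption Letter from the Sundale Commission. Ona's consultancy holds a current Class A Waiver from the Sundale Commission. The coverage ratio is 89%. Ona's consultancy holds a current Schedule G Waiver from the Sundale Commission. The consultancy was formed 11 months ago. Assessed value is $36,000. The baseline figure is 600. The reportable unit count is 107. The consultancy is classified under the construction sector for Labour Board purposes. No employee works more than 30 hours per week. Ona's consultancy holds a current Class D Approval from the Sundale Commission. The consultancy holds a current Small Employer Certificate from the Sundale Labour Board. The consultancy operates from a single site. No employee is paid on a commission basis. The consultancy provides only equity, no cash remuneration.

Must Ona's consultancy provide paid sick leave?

Exception (a)'s conditions are all satisfied: a current Schedule G Waiver is held; the employer is a non-profit. However, paragraph (f) must be considered: (f) operates against (a): a current Class F Exemption Letter is held. So (a) is unavailable.
Exception (b) fails — the business's age is 11 months, not less than 9 months.
Exception (c): the registered capacity is 3,590 units, meeting the 3,520 units threshold; a current Schedule F Exemption Letter is held; the baseline figure is 600, under the 647 limit — every condition holds. But applying paragraphs (h)–(o): (h) applies — the consultancy is classified under the construction sector. (i) would limit (h) — a current Tier 6 Exemption Letter is held — but (j) sets (i) aside: (j) operates against (i): the reference index is 456, under the 471 limit. (k) is engaged (the qualifying period is 315 days, meeting the 280 days threshold), but is displaced by (l): (l) operates — a current Class G Declaration is held. (m) operates (a current Standing Approval is held), but is displaced by (n): (n) operates against (m): aggregate throughput is 8,740 units, less than the 8,760 units limit. (o), which would lift (n), is inapplicable — assessed value is $36,000, short of $36,500. Exception (c) does not apply.
Exception (d)'s conditions are all satisfied: a current Class D Approval is held; a current Class A Waiver is held; the employer operates from a single site. But applying paragraph (p): (p) operates against (d): the coverage ratio is 89%, meeting the 78% threshold. (d) is therefore removed.
Exception (e): no employee is paid on commission; a current Small Employer Certificate is held; remuneration is equity-only — every condition holds. However, paragraphs (q)–(r) must be considered: (q) operates — a current Category 4 Registration is held. (r) is not triggered (no employee exceeds 30 hours/week), so (q) stands. (e) is therefore removed.
Every exception is unavailable, so the rule governs.

Yes — Ona's consultancy must provide paid sick leave.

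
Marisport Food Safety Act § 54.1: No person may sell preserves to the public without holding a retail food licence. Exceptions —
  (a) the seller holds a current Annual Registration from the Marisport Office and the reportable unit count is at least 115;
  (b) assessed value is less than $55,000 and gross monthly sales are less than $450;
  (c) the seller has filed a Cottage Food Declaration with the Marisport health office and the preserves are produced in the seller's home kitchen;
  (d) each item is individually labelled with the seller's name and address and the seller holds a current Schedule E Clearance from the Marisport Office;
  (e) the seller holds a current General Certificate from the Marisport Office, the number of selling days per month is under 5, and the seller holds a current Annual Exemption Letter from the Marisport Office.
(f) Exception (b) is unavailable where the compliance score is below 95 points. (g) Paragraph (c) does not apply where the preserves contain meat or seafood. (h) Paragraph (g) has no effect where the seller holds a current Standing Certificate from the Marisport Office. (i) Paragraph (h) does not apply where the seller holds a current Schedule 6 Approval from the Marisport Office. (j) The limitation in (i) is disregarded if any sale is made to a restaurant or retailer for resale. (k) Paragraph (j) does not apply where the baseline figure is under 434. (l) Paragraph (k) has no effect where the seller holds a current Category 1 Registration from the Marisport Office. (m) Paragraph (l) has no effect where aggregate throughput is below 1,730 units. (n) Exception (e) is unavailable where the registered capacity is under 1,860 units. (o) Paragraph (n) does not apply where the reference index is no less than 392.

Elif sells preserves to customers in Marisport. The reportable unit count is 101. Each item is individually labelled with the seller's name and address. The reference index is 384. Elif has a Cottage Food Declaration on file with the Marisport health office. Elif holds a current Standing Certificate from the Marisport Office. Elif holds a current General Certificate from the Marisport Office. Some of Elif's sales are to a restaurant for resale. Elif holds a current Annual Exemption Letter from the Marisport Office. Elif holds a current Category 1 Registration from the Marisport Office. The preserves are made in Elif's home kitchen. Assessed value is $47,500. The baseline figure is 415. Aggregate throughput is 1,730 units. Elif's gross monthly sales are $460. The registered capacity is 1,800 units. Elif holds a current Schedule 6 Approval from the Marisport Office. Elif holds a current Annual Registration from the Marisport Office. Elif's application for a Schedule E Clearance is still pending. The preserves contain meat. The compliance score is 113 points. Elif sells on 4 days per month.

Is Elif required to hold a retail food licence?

Exception (a) fails — the reportable unit count is 101, short of 115.
Exception (b) does not apply: gross monthly sales are $460, not less than $450.
Exception (c)'s conditions are all satisfied: a Cottage Food Declaration is on file; the preserves are home-kitchen produced. Considering the limiting provisions: (g) is engaged (the preserves contain meat), but is set aside by (h): (h) applies — a current Standing Certificate is held. (i) would limit (h) — a current Schedule 6 Approval is held — but (j) sets (i) aside: (j) operates against (i): some sales are to a restaurant for resale. (k) applies (the baseline figure is 415, under the 434 limit), but yields to (l): (l) is triggered — a current Category 1 Registration is held. (m), which would lift (l), is not engaged — aggregate throughput is 1,730 units, not below 1,730 units. Exception (c) stands.
Exception (d) fails — no current Schedule E Clearance is held.
Exception (e): a current General Certificate is held; the number of selling days per month is 4, under the 5 limit; a current Annual Exemption Letter is held — every condition holds. However, paragraphs (n)–(o) must be considered: (n) operates against (e): the registered capacity is 1,800 units, under the 1,860 units limit. (o) is not engaged (the reference index is 384, short of 392), so (n) stands. Exception (e) does not apply.

No — exception (c) applies; Elif is not required to hold a retail food licence.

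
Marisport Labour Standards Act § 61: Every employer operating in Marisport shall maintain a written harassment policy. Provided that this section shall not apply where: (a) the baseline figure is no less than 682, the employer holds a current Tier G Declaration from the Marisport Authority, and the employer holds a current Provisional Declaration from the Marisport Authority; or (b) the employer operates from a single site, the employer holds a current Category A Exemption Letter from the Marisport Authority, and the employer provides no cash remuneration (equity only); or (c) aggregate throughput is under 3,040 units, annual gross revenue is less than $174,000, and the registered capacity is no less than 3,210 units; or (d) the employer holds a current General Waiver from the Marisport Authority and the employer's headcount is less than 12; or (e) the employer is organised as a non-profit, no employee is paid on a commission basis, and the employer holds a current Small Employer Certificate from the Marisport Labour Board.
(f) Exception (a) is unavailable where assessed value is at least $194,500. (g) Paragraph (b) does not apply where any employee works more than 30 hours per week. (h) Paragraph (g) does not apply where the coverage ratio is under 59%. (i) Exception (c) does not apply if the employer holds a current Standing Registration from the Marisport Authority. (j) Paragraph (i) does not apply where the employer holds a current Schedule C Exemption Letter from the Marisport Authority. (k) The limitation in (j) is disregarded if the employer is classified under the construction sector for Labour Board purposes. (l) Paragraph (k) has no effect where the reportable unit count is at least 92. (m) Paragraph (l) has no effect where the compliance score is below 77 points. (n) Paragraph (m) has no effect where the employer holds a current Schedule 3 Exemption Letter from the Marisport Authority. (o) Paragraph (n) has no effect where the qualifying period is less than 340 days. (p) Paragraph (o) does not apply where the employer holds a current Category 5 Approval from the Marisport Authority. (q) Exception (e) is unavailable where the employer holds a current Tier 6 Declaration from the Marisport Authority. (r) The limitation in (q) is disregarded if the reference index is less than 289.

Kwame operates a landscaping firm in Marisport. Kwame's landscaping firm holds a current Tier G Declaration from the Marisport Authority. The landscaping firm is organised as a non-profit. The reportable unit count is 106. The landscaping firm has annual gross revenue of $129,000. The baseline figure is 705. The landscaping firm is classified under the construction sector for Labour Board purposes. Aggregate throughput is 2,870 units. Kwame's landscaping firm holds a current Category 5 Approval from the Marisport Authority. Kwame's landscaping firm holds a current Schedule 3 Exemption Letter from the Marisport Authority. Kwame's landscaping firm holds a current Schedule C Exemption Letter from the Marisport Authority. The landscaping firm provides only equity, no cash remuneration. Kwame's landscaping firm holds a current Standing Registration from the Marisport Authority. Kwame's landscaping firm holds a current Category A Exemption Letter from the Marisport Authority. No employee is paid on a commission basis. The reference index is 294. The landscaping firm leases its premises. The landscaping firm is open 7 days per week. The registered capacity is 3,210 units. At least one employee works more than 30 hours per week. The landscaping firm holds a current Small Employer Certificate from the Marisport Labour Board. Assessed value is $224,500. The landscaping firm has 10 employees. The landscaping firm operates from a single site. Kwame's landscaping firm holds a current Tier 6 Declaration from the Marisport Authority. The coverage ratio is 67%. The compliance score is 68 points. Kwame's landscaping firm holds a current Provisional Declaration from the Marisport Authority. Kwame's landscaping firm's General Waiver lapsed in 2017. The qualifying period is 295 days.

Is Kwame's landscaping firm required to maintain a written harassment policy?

Exception (a)'s conditions are all satisfied: the baseline figure is 705, meeting the 682 threshold; a current Tier G Declaration is held; a current Provisional Declaration is held. But applying paragraph (f): (f) operates against (a): assessed value is $224,500, meeting the $194,500 threshold. So (a) is unavailable.
Exception (b)'s conditions are all satisfied: the employer operates from a single site; a current Category A Exemption Letter is held; remuneration is equity-only. But: (g) is engaged — at least one employee exceeds 30 hours/week. (h) is not engaged (the coverage ratio is 67%, not under 59%), so (g) stands. So (b) is unavailable.
Exception (c)'s conditions are all satisfied: aggregate throughput is 2,870 units, under the 3,040 units limit; annual gross revenue is $129,000, less than the $174,000 limit; the registered capacity is 3,210 units, meeting the 3,210 units threshold. Applying paragraphs (i)–(p): (i) is engaged (a current Standing Registration is held), but is displaced by (j): (j) operates against (i): a current Schedule C Exemption Letter is held. (k) is engaged (the landscaping firm is classified under the construction sector), but is overridden by (l): (l) operates against (k): the reportable unit count is 106, meeting the 92 threshold. (m) operates (the compliance score is 68 points, below the 77 points limit), but is overridden by (n): (n) is triggered — a current Schedule 3 Exemption Letter is held. (o) would limit (n) — the qualifying period is 295 days, less than the 340 days limit — but (p) sets (o) aside: (p) operates against (o): a current Category 5 Approval is held. So (c) applies.
Exception (d) requires that the employer holds a current General Waiver from the Marisport Authority; but no current General Waiver is held, so (d) is unavailable.
All of (e)'s requirements are met (the employer is a non-profit; no employee is paid on commission; a current Small Employer Certificate is held). Turning to paragraphs (q)–(r): (q) operates against (e): a current Tier 6 Declaration is held. (r) does not operate here (the reference index is 294, not less than 289), so (q) stands. Exception (e) does not apply.

No — exception (c) applies; Kwame's landscaping firm is not required to maintain a written harassment policy.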